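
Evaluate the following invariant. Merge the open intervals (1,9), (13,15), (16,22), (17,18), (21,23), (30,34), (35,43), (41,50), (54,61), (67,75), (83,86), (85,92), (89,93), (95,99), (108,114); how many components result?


Sort and merge overlapping open intervals.
Merged: (1,9), (13,15), (16,23), (30,34), (35,50), (54,61), (67,75), (83,93), (95,99), (108,114).
Number of components = 10

10


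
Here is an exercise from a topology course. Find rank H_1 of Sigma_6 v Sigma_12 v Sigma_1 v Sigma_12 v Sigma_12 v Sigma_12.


For a wedge X v Y: reduced H_k(X v Y) = H_k(X) + H_k(Y).
Each Sigma_g contributes b_1 = 2g.
b_1 = 12 + 24 + 2 + 24 + 24 + 24 = 110

110


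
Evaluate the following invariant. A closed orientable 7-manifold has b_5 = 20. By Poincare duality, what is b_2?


Poincare duality for closed orientable n-manifolds: b_k = b_{n-k}.
Here n = 7, so b_2 = b_5 = 20

20


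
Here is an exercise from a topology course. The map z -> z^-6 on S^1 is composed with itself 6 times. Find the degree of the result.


deg(f) = -6. Degree is multiplicative: deg(f^6) = (deg f)^6.
deg(f^6) = (-6)^6 = 46656

46656


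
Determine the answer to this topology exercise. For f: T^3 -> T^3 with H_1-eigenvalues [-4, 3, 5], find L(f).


For a torus self-map: L(f) = det(I - A) where A acts on H_1.
L(f) = (1--4) * (1-3) * (1-5) = 5 * -2 * -4 = 40

40


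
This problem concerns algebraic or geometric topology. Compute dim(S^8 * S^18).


Join of spheres: S^m * S^n = S^{m+n+1}.
dim = 8 + 18 + 1 = 27

27


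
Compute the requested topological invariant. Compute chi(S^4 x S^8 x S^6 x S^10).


chi is multiplicative: chi(X x Y) = chi(X) chi(Y).
Each even-dim sphere has chi = 2. There are 4 factors.
chi = 2^4 = 16

16


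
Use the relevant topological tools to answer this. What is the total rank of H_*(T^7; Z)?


b_k(T^7) = C(7,k), so the sum over k is sum_k C(7,k) = 2^7.
Total = 2^7 = 128

128


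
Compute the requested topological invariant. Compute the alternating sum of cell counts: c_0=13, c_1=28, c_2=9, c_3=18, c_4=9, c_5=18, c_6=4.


chi = sum_k (-1)^k c_k.
= (-1)^0*13 + (-1)^1*28 + (-1)^2*9 + (-1)^3*18 + (-1)^4*9 + (-1)^5*18 + (-1)^6*4
= (13) + (-28) + (9) + (-18) + (9) + (-18) + (4)
= -29

-29


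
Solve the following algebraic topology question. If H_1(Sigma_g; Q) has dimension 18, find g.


For a closed orientable surface: b_1 = 2g.
18 = 2g
g = 18 / 2 = 9

9


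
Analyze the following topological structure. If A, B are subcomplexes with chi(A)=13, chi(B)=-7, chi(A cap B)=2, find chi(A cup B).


chi(A cup B) = chi(A) + chi(B) - chi(A cap B)
= 13 + (-7) - (2)
= 4

4


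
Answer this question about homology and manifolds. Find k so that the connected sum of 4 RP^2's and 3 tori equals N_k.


Since a >= 1, the sum is non-orientable; each T^2 can be replaced by RP^2 # RP^2 (since T^2#RP^2 = 3RP^2).
Total crosscaps k = 4 + 2*3 = 10.
Check via chi: chi = 4*1 + 3*0 - (4+3-1)*2 = -8 = 2 - k = -8. Consistent.

10


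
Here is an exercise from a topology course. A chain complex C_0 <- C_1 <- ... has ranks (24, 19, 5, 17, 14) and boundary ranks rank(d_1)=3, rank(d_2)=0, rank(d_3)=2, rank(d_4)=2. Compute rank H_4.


rank H_k = rank(ker d_k) - rank(im d_{k+1}).
rank(ker d_4) = rank(C_4) - rank(d_4) = 14 - 2 = 12.
rank(im d_{4+1}) = 0.
rank H_4 = 12 - 0 = 12

12


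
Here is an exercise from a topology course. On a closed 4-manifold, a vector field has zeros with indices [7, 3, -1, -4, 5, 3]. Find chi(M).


Poincare-Hopf: chi(M) = sum of indices of zeros.
chi = (7) + (3) + (-1) + (-4) + (5) + (3) = 13

13


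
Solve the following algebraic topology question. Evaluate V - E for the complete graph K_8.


K_8: V = 8, E = C(8,2) = 28.
chi = V - E = 8 - 28 = -20

-20


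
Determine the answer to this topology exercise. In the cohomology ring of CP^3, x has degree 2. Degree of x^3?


|x| = 2 in H^*(CP^n).
|x^3| = 3 * |x| = 3 * 2 = 6

6


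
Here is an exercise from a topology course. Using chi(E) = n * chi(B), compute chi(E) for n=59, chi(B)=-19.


For a finite covering: chi(E) = (number of sheets) * chi(B).
chi(E) = 59 * (-19) = -1121

-1121


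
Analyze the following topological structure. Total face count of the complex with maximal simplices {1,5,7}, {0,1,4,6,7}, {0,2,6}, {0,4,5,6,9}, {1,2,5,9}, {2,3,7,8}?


Each maximal simplex on m vertices has 2^m - 1 nonempty faces.
Take the union (dedupe shared faces).
Total distinct faces = 84

84


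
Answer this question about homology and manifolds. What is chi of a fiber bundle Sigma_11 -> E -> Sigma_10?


For a fiber bundle F -> E -> B (with CW structure): chi(E) = chi(B) * chi(F).
chi(Sigma_10) = -18, chi(Sigma_11) = -20.
chi(E) = (-18) * (-20) = 360

360


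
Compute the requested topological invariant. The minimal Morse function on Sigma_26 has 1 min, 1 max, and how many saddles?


A perfect Morse function has m_k = b_k.
For Sigma_26: b_0=1, b_1=2g=52, b_2=1.
Saddles m_1 = 2g = 52

52


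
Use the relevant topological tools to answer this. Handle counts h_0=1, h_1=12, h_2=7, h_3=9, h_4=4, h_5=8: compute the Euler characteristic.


Handles of index k contribute (-1)^k to chi (same as CW cells).
chi = (1) + (-12) + (7) + (-9) + (4) + (-8) = -17

-17


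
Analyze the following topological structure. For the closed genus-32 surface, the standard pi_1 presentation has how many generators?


Standard presentation: pi_1(Sigma_g) = <a_1,b_1,...,a_g,b_g | [a_1,b_1]...[a_g,b_g] = 1>.
Number of generators = 2g = 2*32 = 64

64


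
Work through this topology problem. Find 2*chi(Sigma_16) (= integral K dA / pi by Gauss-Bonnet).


Gauss-Bonnet: integral K dA = 2*pi*chi(M).
chi(Sigma_16) = 2 - 2*16 = -30.
(integral K dA)/pi = 2*chi = 2*(-30) = -60

-60


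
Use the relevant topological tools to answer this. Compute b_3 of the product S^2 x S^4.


Each S^d has Poincare polynomial 1 + t^d.
The product S^2 x S^4 has Poincare polynomial prod(1+t^d_i).
Expanding: b_0=1, b_2=1, b_4=1, b_6=1.
b_3 = 0

0


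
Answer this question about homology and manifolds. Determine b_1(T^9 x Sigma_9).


pi_1(A x B) = pi_1(A) x pi_1(B); rank of abelianization = b_1.
b_1(T^9) = 9, b_1(Sigma_9) = 2*9 = 18.
b_1(product) = 9 + 18 = 27

27


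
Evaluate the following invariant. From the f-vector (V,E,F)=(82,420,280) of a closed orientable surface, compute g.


chi = V - E + F = 82 - 420 + 280 = -58
For orientable closed surface: chi = 2 - 2g, so g = (2 - chi)/2.
g = (2 - (-58)) / 2 = 60 / 2 = 30

30


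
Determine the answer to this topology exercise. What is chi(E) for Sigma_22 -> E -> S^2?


chi(S^2) = 2 (n even), chi(Sigma_22) = 2 - 2*22 = -42.
chi(E) = 2 * (-42) = -84

-84


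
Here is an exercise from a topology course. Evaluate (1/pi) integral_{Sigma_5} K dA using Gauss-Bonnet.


Gauss-Bonnet: integral K dA = 2*pi*chi(M).
chi(Sigma_5) = 2 - 2*5 = -8.
(integral K dA)/pi = 2*chi = 2*(-8) = -16

-16


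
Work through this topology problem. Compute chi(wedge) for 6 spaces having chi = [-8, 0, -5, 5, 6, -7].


chi(A v B) = chi(A) + chi(B) - 1 (one point identified).
For 6 spaces: chi = (sum chi_i) - (6 - 1).
sum = -9; chi = -9 - 5 = -14

-14


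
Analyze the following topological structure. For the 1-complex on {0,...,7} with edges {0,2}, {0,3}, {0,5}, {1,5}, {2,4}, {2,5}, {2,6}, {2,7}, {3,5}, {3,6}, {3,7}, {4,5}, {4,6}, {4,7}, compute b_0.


Run DFS/union-find over 8 vertices.
V = 8, E = 14.
Number of components = 1

1


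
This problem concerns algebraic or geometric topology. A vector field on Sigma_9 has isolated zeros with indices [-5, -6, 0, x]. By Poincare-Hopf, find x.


Poincare-Hopf: sum of indices = chi(M).
chi(Sigma_9) = 2 - 2*9 = -16.
Sum of known indices = -11.
x = chi - (sum known) = -16 - (-11) = -5

-5


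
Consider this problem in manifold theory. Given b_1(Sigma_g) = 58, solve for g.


For a closed orientable surface: b_1 = 2g.
58 = 2g
g = 58 / 2 = 29

29


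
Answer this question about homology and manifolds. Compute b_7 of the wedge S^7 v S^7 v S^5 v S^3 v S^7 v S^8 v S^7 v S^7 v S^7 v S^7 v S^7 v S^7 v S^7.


For a wedge of spheres, H_k (k>0) is free on one generator per sphere of dimension k.
Spheres of dimension 7: count = 10.
b_7 = 10

10


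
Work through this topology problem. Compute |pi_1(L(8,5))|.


pi_1(L(p,q)) = Z/pZ for any q coprime to p.
|pi_1(L(8,5))| = 8

8


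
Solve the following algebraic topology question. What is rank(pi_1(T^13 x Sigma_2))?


pi_1(A x B) = pi_1(A) x pi_1(B); rank of abelianization = b_1.
b_1(T^13) = 13, b_1(Sigma_2) = 2*2 = 4.
b_1(product) = 13 + 4 = 17

17


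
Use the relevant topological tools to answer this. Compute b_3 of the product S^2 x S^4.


Each S^d has Poincare polynomial 1 + t^d.
The product S^2 x S^4 has Poincare polynomial prod(1+t^d_i).
Expanding: b_0=1, b_2=1, b_4=1, b_6=1.
b_3 = 0

0


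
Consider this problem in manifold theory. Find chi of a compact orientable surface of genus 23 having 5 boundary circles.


For a compact orientable surface with genus g and b boundary components: chi = 2 - 2g - b.
chi = 2 - 2*23 - 5 = 2 - 46 - 5 = -49

-49


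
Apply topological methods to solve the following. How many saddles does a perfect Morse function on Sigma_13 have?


A perfect Morse function has m_k = b_k.
For Sigma_13: b_0=1, b_1=2g=26, b_2=1.
Saddles m_1 = 2g = 26

26


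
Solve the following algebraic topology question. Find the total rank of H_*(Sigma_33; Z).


For Sigma_33: b_0 = 1, b_1 = 2g = 66, b_2 = 1.
Total = 1 + 66 + 1 = 68

68


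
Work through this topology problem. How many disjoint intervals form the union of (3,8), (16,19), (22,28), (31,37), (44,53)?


Sort and merge overlapping open intervals.
Merged: (3,8), (16,19), (22,28), (31,37), (44,53).
Number of components = 5

5


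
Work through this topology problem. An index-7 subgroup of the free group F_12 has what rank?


Nielsen-Schreier: an index-n subgroup of F_r is free of rank 1 + n(r-1).
Equivalently: chi(cover) = n*chi(base); chi(vee_r S^1) = 1 - 12 = -11.
chi(E) = 7*(-11) = -77; rank = 1 - chi(E) = 1 - (-77) = 78.
rank = 1 + 7*(12-1) = 1 + 77 = 78

78


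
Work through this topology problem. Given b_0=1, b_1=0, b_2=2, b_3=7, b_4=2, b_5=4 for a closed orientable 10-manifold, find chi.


By Poincare duality b_k = b_{10-k}, so full Betti numbers: b_0=1, b_1=0, b_2=2, b_3=7, b_4=2, b_5=4, b_6=2, b_7=7, b_8=2, b_9=0, b_10=1.
chi = sum (-1)^k b_k = -8

-8


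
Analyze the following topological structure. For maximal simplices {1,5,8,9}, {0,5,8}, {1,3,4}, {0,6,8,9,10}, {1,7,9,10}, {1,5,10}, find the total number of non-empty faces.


Each maximal simplex on m vertices has 2^m - 1 nonempty faces.
Take the union (dedupe shared faces).
Total distinct faces = 63

63


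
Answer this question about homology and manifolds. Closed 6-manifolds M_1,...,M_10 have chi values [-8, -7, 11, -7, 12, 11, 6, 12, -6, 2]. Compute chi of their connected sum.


For n-manifolds: chi(A#B) = chi(A) + chi(B) - chi(S^6).
chi(S^6) = 1 + (-1)^6 = 2.
chi(#) = (sum chi_i) - (10-1)*chi(S^6) = 26 - 9*2 = 8

8


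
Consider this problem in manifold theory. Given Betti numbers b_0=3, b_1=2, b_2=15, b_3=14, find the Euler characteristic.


chi = sum_k (-1)^k b_k.
= (3) + (-2) + (15) + (-14)
= 2

2


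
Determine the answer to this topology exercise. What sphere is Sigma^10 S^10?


Each suspension raises dimension by 1: Sigma S^n = S^{n+1}.
Sigma^10 S^10 = S^{10+10} = S^20

20


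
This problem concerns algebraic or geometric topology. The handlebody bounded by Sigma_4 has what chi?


A genus-g handlebody deformation retracts to a wedge of g circles.
chi(vee_g S^1) = 1 - g.
chi(H_4) = 1 - 4 = -3

-3


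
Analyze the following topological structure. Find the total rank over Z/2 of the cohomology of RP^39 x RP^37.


dim H^*(RP^n; Z/2) = n+1 (one Z/2 in each degree 0..n).
Total Betti number is multiplicative.
Total = (39+1) * (37+1) = 40 * 38 = 1520

1520


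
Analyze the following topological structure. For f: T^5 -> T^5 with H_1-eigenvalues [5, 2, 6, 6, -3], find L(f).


For a torus self-map: L(f) = det(I - A) where A acts on H_1.
L(f) = (1-5) * (1-2) * (1-6) * (1-6) * (1--3) = -4 * -1 * -5 * -5 * 4 = 400

400


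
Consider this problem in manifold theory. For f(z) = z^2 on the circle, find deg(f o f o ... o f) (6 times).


deg(f) = 2. Degree is multiplicative: deg(f^6) = (deg f)^6.
deg(f^6) = (2)^6 = 64

64


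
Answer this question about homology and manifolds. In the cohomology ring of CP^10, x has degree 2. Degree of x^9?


|x| = 2 in H^*(CP^n).
|x^9| = 9 * |x| = 9 * 2 = 18

18


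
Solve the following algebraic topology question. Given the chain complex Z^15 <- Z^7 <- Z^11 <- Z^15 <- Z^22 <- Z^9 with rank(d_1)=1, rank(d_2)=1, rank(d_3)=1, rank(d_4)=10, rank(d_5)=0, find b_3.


rank H_k = rank(ker d_k) - rank(im d_{k+1}).
rank(ker d_3) = rank(C_3) - rank(d_3) = 15 - 1 = 14.
rank(im d_{3+1}) = 10.
rank H_3 = 14 - 10 = 4

4


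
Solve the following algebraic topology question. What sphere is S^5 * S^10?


Join of spheres: S^m * S^n = S^{m+n+1}.
dim = 5 + 10 + 1 = 16

16


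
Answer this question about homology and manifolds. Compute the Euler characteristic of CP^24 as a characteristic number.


For any closed oriented manifold, <e(TM),[M]> = chi(M).
chi(CP^24) = 24+1 = 25

25


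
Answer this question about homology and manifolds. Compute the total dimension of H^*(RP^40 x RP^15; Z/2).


dim H^*(RP^n; Z/2) = n+1 (one Z/2 in each degree 0..n).
Total Betti number is multiplicative.
Total = (40+1) * (15+1) = 41 * 16 = 656

656


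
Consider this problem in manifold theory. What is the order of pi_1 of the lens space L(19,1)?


pi_1(L(p,q)) = Z/pZ for any q coprime to p.
|pi_1(L(19,1))| = 19

19


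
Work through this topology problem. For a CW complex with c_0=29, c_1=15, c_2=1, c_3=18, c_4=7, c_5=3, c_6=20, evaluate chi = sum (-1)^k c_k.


chi = sum_k (-1)^k c_k.
= (-1)^0*29 + (-1)^1*15 + (-1)^2*1 + (-1)^3*18 + (-1)^4*7 + (-1)^5*3 + (-1)^6*20
= (29) + (-15) + (1) + (-18) + (7) + (-3) + (20)
= 21

21


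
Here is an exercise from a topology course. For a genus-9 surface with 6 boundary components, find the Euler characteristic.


For a compact orientable surface with genus g and b boundary components: chi = 2 - 2g - b.
chi = 2 - 2*9 - 6 = 2 - 18 - 6 = -22

-22


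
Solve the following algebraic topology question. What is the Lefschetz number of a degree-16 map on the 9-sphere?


On S^9: L(f) = tr(f_0*) + (-1)^9 tr(f_9*) = 1 + (-1)^9 * deg(f).
L(f) = 1 + (-1)^9 * 16 = 1 + -16 = -15

-15


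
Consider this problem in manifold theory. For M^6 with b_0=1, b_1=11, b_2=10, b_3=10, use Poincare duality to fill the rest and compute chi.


By Poincare duality b_k = b_{6-k}, so full Betti numbers: b_0=1, b_1=11, b_2=10, b_3=10, b_4=10, b_5=11, b_6=1.
chi = sum (-1)^k b_k = -10

-10


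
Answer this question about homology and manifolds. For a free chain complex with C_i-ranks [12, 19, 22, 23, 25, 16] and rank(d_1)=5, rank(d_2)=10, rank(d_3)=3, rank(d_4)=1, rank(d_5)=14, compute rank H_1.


rank H_k = rank(ker d_k) - rank(im d_{k+1}).
rank(ker d_1) = rank(C_1) - rank(d_1) = 19 - 5 = 14.
rank(im d_{1+1}) = 10.
rank H_1 = 14 - 10 = 4

4


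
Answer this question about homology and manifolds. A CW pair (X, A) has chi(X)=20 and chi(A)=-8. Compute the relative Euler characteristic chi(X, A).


Relative Euler characteristic: chi(X, A) = chi(X) - chi(A).
= 20 - (-8) = 28

28


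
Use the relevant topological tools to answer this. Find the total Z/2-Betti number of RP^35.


H^k(RP^35; Z/2) = Z/2 for each 0 <= k <= 35.
Total dimension = 35 + 1 = 36

36


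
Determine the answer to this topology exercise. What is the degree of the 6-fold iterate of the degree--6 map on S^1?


deg(f) = -6. Degree is multiplicative: deg(f^6) = (deg f)^6.
deg(f^6) = (-6)^6 = 46656

46656


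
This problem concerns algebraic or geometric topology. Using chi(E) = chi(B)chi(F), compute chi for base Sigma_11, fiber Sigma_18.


For a fiber bundle F -> E -> B (with CW structure): chi(E) = chi(B) * chi(F).
chi(Sigma_11) = -20, chi(Sigma_18) = -34.
chi(E) = (-20) * (-34) = 680

680


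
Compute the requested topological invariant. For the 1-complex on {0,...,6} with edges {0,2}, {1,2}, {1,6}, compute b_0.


Run DFS/union-find over 7 vertices.
V = 7, E = 3.
Number of components = 4

4


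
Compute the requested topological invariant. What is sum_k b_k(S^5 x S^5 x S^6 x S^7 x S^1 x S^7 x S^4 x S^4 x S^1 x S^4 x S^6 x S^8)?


Total Betti number is multiplicative under products.
Each S^d (d>=1) has total Betti number 2.
There are 12 sphere factors.
Total = 2^12 = 4096

4096


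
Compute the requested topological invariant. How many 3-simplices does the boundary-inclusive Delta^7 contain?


Delta^7 has 7+1 vertices. A 3-face is a choice of 3+1 vertices.
f_3 = C(7+1, 3+1) = C(8,4) = 70

70


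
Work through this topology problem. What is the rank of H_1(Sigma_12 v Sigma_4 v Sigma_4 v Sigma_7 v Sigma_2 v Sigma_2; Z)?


For a wedge X v Y: reduced H_k(X v Y) = H_k(X) + H_k(Y).
Each Sigma_g contributes b_1 = 2g.
b_1 = 24 + 8 + 8 + 14 + 4 + 4 = 62

62


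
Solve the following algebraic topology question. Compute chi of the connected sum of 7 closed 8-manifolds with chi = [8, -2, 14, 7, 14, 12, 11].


For n-manifolds: chi(A#B) = chi(A) + chi(B) - chi(S^8).
chi(S^8) = 1 + (-1)^8 = 2.
chi(#) = (sum chi_i) - (7-1)*chi(S^8) = 64 - 6*2 = 52

52


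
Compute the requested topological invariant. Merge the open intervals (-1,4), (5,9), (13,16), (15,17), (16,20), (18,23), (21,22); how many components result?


Sort and merge overlapping open intervals.
Merged: (-1,4), (5,9), (13,23).
Number of components = 3

3


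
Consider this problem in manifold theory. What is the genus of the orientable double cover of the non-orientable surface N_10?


chi(N_10) = 2 - 10 = -8.
Double cover: chi(Sigma_g) = 2 * chi(N_10) = 2*(-8) = -16.
2 - 2g = -16, so g = (2 - (-16))/2 = 18/2 = 9

9


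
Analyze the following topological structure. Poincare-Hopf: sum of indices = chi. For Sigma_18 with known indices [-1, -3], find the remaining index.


Poincare-Hopf: sum of indices = chi(M).
chi(Sigma_18) = 2 - 2*18 = -34.
Sum of known indices = -4.
x = chi - (sum known) = -34 - (-4) = -30

-30


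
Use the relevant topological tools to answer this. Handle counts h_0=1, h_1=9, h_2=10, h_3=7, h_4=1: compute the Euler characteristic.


Handles of index k contribute (-1)^k to chi (same as CW cells).
chi = (1) + (-9) + (10) + (-7) + (1) = -4

-4


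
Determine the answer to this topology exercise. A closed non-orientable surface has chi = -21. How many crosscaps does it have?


chi = 2 - k for closed non-orientable surfaces with k crosscaps.
-21 = 2 - k
k = 2 - (-21) = 23

23


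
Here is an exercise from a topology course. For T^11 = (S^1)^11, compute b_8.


By the Kunneth formula, b_k(T^n) = C(n,k).
b_8(T^11) = C(11,8).
C(11,8) = 11!/(8!*3!) = 165

165


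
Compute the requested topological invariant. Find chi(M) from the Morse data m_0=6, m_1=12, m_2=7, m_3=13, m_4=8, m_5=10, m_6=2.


Morse theory: chi(M) = sum_k (-1)^k m_k where m_k = #(index-k critical points).
= (6) + (-12) + (7) + (-13) + (8) + (-10) + (2) = -12

-12


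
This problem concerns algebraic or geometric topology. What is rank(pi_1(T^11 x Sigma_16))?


pi_1(A x B) = pi_1(A) x pi_1(B); rank of abelianization = b_1.
b_1(T^11) = 11, b_1(Sigma_16) = 2*16 = 32.
b_1(product) = 11 + 32 = 43

43


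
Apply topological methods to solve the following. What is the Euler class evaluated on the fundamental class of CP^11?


For any closed oriented manifold, <e(TM),[M]> = chi(M).
chi(CP^11) = 11+1 = 12

12


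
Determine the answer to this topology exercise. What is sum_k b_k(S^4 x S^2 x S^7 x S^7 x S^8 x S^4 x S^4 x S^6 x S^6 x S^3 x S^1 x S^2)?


Total Betti number is multiplicative under products.
Each S^d (d>=1) has total Betti number 2.
There are 12 sphere factors.
Total = 2^12 = 4096

4096


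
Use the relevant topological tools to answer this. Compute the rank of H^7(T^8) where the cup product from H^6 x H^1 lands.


Cup product: H^p x H^q -> H^{p+q}; here p+q = 6+1 = 7.
rank H^k(T^n) = C(n,k).
C(8,7) = 8

8


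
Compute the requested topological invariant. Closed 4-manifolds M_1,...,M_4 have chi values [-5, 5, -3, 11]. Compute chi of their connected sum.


For n-manifolds: chi(A#B) = chi(A) + chi(B) - chi(S^4).
chi(S^4) = 1 + (-1)^4 = 2.
chi(#) = (sum chi_i) - (4-1)*chi(S^4) = 8 - 3*2 = 2

2


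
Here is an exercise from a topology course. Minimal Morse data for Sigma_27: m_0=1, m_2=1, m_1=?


A perfect Morse function has m_k = b_k.
For Sigma_27: b_0=1, b_1=2g=54, b_2=1.
Saddles m_1 = 2g = 54

54


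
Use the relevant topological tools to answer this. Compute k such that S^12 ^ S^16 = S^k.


S^m ^ S^n = S^{m+n}.
k = 12 + 16 = 28

28


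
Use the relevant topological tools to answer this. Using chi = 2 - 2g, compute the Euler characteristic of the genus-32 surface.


For a closed orientable surface of genus g: chi = 2 - 2g.
Here g = 32.
chi = 2 - 2*32 = 2 - 64 = -62

-62


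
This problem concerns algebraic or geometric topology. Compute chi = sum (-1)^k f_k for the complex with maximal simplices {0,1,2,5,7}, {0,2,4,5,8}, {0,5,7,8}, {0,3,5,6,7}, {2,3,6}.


Enumerate all faces; f-vector: f_0=9, f_1=27, f_2=31, f_3=16, f_4=3.
chi = sum (-1)^k f_k = 0

0


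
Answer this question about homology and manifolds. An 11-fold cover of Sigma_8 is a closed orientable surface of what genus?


For an n-sheeted cover: chi(E) = n * chi(B).
chi(Sigma_8) = 2 - 2*8 = -14.
chi(E) = 11 * (-14) = -154.
genus(E) = (2 - chi(E))/2 = (2 - (-154))/2 = 156/2 = 78

78


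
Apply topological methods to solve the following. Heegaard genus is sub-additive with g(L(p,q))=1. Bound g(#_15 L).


Heegaard genus satisfies g(A#B) <= g(A) + g(B).
Each lens space has g = 1.
Upper bound: 15 * 1 = 15

15


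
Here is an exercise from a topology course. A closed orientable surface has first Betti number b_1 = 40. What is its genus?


For a closed orientable surface: b_1 = 2g.
40 = 2g
g = 40 / 2 = 20

20


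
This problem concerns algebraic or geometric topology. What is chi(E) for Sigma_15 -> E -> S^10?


chi(S^10) = 2 (n even), chi(Sigma_15) = 2 - 2*15 = -28.
chi(E) = 2 * (-28) = -56

-56


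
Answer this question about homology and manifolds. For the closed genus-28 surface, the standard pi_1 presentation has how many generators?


Standard presentation: pi_1(Sigma_g) = <a_1,b_1,...,a_g,b_g | [a_1,b_1]...[a_g,b_g] = 1>.
Number of generators = 2g = 2*28 = 56

56


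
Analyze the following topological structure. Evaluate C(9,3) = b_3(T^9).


By the Kunneth formula, b_k(T^n) = C(n,k).
b_3(T^9) = C(9,3).
C(9,3) = 9!/(3!*6!) = 84

84


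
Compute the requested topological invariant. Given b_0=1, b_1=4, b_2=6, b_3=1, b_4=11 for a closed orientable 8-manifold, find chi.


By Poincare duality b_k = b_{8-k}, so full Betti numbers: b_0=1, b_1=4, b_2=6, b_3=1, b_4=11, b_5=1, b_6=6, b_7=4, b_8=1.
chi = sum (-1)^k b_k = 15

15


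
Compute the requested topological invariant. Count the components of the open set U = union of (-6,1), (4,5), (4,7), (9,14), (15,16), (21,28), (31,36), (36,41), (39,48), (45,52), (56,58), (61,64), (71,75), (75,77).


Sort and merge overlapping open intervals.
Merged: (-6,1), (4,7), (9,14), (15,16), (21,28), (31,36), (36,52), (56,58), (61,64), (71,75), (75,77).
Number of components = 11

11


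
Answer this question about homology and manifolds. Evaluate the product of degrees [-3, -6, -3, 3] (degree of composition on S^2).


Degree is multiplicative: deg(composition) = product of degrees.
= (-3) * (-6) * (-3) * (3) = -162

-162


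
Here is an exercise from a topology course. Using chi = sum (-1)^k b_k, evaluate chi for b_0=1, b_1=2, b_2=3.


chi = sum_k (-1)^k b_k.
= (1) + (-2) + (3)
= 2

2


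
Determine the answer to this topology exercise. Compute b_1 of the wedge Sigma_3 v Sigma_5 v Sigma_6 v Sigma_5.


For a wedge X v Y: reduced H_k(X v Y) = H_k(X) + H_k(Y).
Each Sigma_g contributes b_1 = 2g.
b_1 = 6 + 10 + 12 + 10 = 38

38


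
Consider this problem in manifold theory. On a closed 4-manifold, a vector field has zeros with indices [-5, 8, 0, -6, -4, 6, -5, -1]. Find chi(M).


Poincare-Hopf: chi(M) = sum of indices of zeros.
chi = (-5) + (8) + (0) + (-6) + (-4) + (6) + (-5) + (-1) = -7

-7


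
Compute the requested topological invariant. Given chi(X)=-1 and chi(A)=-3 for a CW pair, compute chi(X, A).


Relative Euler characteristic: chi(X, A) = chi(X) - chi(A).
= -1 - (-3) = 2

2


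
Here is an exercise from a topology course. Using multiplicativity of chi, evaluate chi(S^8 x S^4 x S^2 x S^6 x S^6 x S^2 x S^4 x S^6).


chi is multiplicative: chi(X x Y) = chi(X) chi(Y).
Each even-dim sphere has chi = 2. There are 8 factors.
chi = 2^8 = 256

256


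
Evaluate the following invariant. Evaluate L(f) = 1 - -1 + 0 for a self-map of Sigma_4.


L(f) = tr(f_0*) - tr(f_1*) + tr(f_2*).
= 1 - (-1) + (0)
= 2

2


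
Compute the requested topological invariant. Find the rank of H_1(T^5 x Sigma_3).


pi_1(A x B) = pi_1(A) x pi_1(B); rank of abelianization = b_1.
b_1(T^5) = 5, b_1(Sigma_3) = 2*3 = 6.
b_1(product) = 5 + 6 = 11

11


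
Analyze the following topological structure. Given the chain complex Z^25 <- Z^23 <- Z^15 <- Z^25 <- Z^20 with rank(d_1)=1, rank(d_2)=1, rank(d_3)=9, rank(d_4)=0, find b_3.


rank H_k = rank(ker d_k) - rank(im d_{k+1}).
rank(ker d_3) = rank(C_3) - rank(d_3) = 25 - 9 = 16.
rank(im d_{3+1}) = 0.
rank H_3 = 16 - 0 = 16

16


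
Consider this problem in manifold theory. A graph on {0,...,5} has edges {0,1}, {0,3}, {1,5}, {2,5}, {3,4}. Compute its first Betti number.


b_1 = E - V + (number of components).
E = 5, V = 6, components = 1.
b_1 = 5 - 6 + 1 = 0

0


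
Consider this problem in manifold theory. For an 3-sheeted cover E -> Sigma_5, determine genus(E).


For an n-sheeted cover: chi(E) = n * chi(B).
chi(Sigma_5) = 2 - 2*5 = -8.
chi(E) = 3 * (-8) = -24.
genus(E) = (2 - chi(E))/2 = (2 - (-24))/2 = 26/2 = 13

13


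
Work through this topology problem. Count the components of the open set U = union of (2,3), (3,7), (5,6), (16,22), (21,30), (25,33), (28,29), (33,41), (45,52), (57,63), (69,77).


Sort and merge overlapping open intervals.
Merged: (2,3), (3,7), (16,33), (33,41), (45,52), (57,63), (69,77).
Number of components = 7

7


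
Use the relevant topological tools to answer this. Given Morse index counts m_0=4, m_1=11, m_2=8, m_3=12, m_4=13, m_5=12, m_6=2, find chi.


Morse theory: chi(M) = sum_k (-1)^k m_k where m_k = #(index-k critical points).
= (4) + (-11) + (8) + (-12) + (13) + (-12) + (2) = -8

-8


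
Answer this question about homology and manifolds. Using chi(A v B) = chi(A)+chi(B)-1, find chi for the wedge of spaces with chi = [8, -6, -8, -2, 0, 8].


chi(A v B) = chi(A) + chi(B) - 1 (one point identified).
For 6 spaces: chi = (sum chi_i) - (6 - 1).
sum = 0; chi = 0 - 5 = -5

-5


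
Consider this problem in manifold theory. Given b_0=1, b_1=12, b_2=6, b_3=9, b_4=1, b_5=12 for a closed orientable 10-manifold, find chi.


By Poincare duality b_k = b_{10-k}, so full Betti numbers: b_0=1, b_1=12, b_2=6, b_3=9, b_4=1, b_5=12, b_6=1, b_7=9, b_8=6, b_9=12, b_10=1.
chi = sum (-1)^k b_k = -38

-38


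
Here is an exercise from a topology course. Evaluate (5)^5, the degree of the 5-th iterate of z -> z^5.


deg(f) = 5. Degree is multiplicative: deg(f^5) = (deg f)^5.
deg(f^5) = (5)^5 = 3125

3125


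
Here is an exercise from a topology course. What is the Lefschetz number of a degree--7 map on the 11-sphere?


On S^11: L(f) = tr(f_0*) + (-1)^11 tr(f_11*) = 1 + (-1)^11 * deg(f).
L(f) = 1 + (-1)^11 * -7 = 1 + 7 = 8

8


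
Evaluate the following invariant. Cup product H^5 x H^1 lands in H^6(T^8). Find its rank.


Cup product: H^p x H^q -> H^{p+q}; here p+q = 5+1 = 6.
rank H^k(T^n) = C(n,k).
C(8,6) = 28

28


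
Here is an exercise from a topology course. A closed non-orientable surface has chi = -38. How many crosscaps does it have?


chi = 2 - k for closed non-orientable surfaces with k crosscaps.
-38 = 2 - k
k = 2 - (-38) = 40

40


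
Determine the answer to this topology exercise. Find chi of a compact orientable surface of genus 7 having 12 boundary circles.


For a compact orientable surface with genus g and b boundary components: chi = 2 - 2g - b.
chi = 2 - 2*7 - 12 = 2 - 14 - 12 = -24

-24


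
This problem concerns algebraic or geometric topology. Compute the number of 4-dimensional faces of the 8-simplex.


Delta^8 has 8+1 vertices. A 4-face is a choice of 4+1 vertices.
f_4 = C(8+1, 4+1) = C(9,5) = 126

126


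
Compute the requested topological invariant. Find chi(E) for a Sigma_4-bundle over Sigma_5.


For a fiber bundle F -> E -> B (with CW structure): chi(E) = chi(B) * chi(F).
chi(Sigma_5) = -8, chi(Sigma_4) = -6.
chi(E) = (-8) * (-6) = 48

48


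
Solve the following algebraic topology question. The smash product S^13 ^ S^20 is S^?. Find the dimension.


S^m ^ S^n = S^{m+n}.
k = 13 + 20 = 33

33


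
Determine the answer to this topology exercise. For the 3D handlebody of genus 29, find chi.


A genus-g handlebody deformation retracts to a wedge of g circles.
chi(vee_g S^1) = 1 - g.
chi(H_29) = 1 - 29 = -28

-28


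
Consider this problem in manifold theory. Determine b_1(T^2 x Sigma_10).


pi_1(A x B) = pi_1(A) x pi_1(B); rank of abelianization = b_1.
b_1(T^2) = 2, b_1(Sigma_10) = 2*10 = 20.
b_1(product) = 2 + 20 = 22

22


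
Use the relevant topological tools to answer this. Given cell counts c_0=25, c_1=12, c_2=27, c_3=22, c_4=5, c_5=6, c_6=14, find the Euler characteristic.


chi = sum_k (-1)^k c_k.
= (-1)^0*25 + (-1)^1*12 + (-1)^2*27 + (-1)^3*22 + (-1)^4*5 + (-1)^5*6 + (-1)^6*14
= (25) + (-12) + (27) + (-22) + (5) + (-6) + (14)
= 31

31


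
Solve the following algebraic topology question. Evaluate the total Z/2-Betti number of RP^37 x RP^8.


dim H^*(RP^n; Z/2) = n+1 (one Z/2 in each degree 0..n).
Total Betti number is multiplicative.
Total = (37+1) * (8+1) = 38 * 9 = 342

342


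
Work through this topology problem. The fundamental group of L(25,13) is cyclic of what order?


pi_1(L(p,q)) = Z/pZ for any q coprime to p.
|pi_1(L(25,13))| = 25

25


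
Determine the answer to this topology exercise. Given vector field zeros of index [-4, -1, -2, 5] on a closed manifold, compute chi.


Poincare-Hopf: chi(M) = sum of indices of zeros.
chi = (-4) + (-1) + (-2) + (5) = -2

-2


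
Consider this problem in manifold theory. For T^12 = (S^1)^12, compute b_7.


By the Kunneth formula, b_k(T^n) = C(n,k).
b_7(T^12) = C(12,7).
C(12,7) = 12!/(7!*5!) = 792

792


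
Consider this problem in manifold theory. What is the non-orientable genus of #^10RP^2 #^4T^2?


Since a >= 1, the sum is non-orientable; each T^2 can be replaced by RP^2 # RP^2 (since T^2#RP^2 = 3RP^2).
Total crosscaps k = 10 + 2*4 = 18.
Check via chi: chi = 10*1 + 4*0 - (10+4-1)*2 = -16 = 2 - k = -16. Consistent.

18


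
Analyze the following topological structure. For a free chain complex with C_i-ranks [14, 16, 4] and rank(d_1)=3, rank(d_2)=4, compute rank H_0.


rank H_k = rank(ker d_k) - rank(im d_{k+1}).
rank(ker d_0) = rank(C_0) - rank(d_0) = 14 - 0 = 14.
rank(im d_{0+1}) = 3.
rank H_0 = 14 - 3 = 11

11


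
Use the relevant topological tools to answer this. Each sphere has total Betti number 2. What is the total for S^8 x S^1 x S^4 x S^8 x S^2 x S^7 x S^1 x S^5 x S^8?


Total Betti number is multiplicative under products.
Each S^d (d>=1) has total Betti number 2.
There are 9 sphere factors.
Total = 2^9 = 512

512


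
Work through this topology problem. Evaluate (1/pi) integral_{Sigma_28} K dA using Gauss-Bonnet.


Gauss-Bonnet: integral K dA = 2*pi*chi(M).
chi(Sigma_28) = 2 - 2*28 = -54.
(integral K dA)/pi = 2*chi = 2*(-54) = -108

-108


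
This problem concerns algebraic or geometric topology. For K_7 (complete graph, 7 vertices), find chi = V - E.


K_7: V = 7, E = C(7,2) = 21.
chi = V - E = 7 - 21 = -14

-14


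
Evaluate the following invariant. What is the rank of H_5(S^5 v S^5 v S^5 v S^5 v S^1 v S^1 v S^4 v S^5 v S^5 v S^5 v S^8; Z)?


For a wedge of spheres, H_k (k>0) is free on one generator per sphere of dimension k.
Spheres of dimension 5: count = 7.
b_5 = 7

7


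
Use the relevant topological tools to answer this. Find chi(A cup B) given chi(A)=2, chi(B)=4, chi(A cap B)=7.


chi(A cup B) = chi(A) + chi(B) - chi(A cap B)
= 2 + (4) - (7)
= -1

-1


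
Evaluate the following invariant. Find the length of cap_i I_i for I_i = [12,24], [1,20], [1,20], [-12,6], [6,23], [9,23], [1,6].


Intersection = [max(a_i), min(b_i)] = [12, 6].
Since 12 > 6, the intersection is empty.
Length = 0

0


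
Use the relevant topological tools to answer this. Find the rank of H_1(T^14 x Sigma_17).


pi_1(A x B) = pi_1(A) x pi_1(B); rank of abelianization = b_1.
b_1(T^14) = 14, b_1(Sigma_17) = 2*17 = 34.
b_1(product) = 14 + 34 = 48

48


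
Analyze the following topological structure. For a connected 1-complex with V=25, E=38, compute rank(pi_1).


For a connected graph: rank(pi_1) = b_1 = E - V + 1 = 1 - chi.
chi = V - E = 25 - 38 = -13.
rank = 1 - (-13) = 38 - 25 + 1 = 14

14


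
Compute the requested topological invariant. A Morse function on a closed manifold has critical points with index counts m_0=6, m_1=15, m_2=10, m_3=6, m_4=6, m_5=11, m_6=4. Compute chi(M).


Morse theory: chi(M) = sum_k (-1)^k m_k where m_k = #(index-k critical points).
= (6) + (-15) + (10) + (-6) + (6) + (-11) + (4) = -6

-6


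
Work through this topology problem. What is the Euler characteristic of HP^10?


HP^10 has one cell in each dimension 0, 4, ..., 4*10 (10+1 cells, all even-dim).
chi = 10 + 1 = 11

11


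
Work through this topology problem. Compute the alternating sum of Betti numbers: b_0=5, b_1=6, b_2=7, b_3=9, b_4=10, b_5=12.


chi = sum_k (-1)^k b_k.
= (5) + (-6) + (7) + (-9) + (10) + (-12)
= -5

-5


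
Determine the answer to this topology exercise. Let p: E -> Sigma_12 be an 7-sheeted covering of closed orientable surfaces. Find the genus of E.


For an n-sheeted cover: chi(E) = n * chi(B).
chi(Sigma_12) = 2 - 2*12 = -22.
chi(E) = 7 * (-22) = -154.
genus(E) = (2 - chi(E))/2 = (2 - (-154))/2 = 156/2 = 78

78


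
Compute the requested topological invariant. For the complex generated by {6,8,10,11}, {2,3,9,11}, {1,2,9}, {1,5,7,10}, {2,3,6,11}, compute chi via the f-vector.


Enumerate all faces; f-vector: f_0=10, f_1=22, f_2=16, f_3=4.
chi = sum (-1)^k f_k = 0

0


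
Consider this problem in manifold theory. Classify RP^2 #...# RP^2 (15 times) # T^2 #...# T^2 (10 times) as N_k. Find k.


Since a >= 1, the sum is non-orientable; each T^2 can be replaced by RP^2 # RP^2 (since T^2#RP^2 = 3RP^2).
Total crosscaps k = 15 + 2*10 = 35.
Check via chi: chi = 15*1 + 10*0 - (15+10-1)*2 = -33 = 2 - k = -33. Consistent.

35


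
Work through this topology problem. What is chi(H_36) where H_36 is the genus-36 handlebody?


A genus-g handlebody deformation retracts to a wedge of g circles.
chi(vee_g S^1) = 1 - g.
chi(H_36) = 1 - 36 = -35

-35


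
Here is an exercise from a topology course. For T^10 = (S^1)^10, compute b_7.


By the Kunneth formula, b_k(T^n) = C(n,k).
b_7(T^10) = C(10,7).
C(10,7) = 10!/(7!*3!) = 120

120


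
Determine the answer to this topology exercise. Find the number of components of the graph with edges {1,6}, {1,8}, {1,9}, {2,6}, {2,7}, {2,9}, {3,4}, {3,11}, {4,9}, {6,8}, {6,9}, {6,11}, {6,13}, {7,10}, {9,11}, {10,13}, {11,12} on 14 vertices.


Run DFS/union-find over 14 vertices.
V = 14, E = 17.
Number of components = 3

3


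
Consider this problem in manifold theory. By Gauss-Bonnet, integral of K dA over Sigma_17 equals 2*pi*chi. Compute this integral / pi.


Gauss-Bonnet: integral K dA = 2*pi*chi(M).
chi(Sigma_17) = 2 - 2*17 = -32.
(integral K dA)/pi = 2*chi = 2*(-32) = -64

-64


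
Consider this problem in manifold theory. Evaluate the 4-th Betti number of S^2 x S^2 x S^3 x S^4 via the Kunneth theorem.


Each S^d has Poincare polynomial 1 + t^d.
The product S^2 x S^2 x S^3 x S^4 has Poincare polynomial prod(1+t^d_i).
Expanding: b_0=1, b_2=2, b_3=1, b_4=2, b_5=2, b_6=2, b_7=2, b_8=1, b_9=2, b_11=1.
b_4 = 2

2


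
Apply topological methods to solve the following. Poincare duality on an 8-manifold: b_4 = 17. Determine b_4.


Poincare duality for closed orientable n-manifolds: b_k = b_{n-k}.
Here n = 8, so b_4 = b_4 = 17

17


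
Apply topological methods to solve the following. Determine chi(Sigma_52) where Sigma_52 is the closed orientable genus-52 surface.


For a closed orientable surface of genus g: chi = 2 - 2g.
Here g = 52.
chi = 2 - 2*52 = 2 - 104 = -102

-102


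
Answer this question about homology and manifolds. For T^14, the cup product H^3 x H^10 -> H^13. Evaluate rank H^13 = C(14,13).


Cup product: H^p x H^q -> H^{p+q}; here p+q = 3+10 = 13.
rank H^k(T^n) = C(n,k).
C(14,13) = 14

14


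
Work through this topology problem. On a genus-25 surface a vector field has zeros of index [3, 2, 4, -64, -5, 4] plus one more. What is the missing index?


Poincare-Hopf: sum of indices = chi(M).
chi(Sigma_25) = 2 - 2*25 = -48.
Sum of known indices = -56.
x = chi - (sum known) = -48 - (-56) = 8

8


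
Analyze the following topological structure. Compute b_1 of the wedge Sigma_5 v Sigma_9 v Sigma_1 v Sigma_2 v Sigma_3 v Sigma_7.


For a wedge X v Y: reduced H_k(X v Y) = H_k(X) + H_k(Y).
Each Sigma_g contributes b_1 = 2g.
b_1 = 10 + 18 + 2 + 4 + 6 + 14 = 54

54


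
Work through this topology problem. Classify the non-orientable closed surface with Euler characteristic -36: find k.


chi = 2 - k for closed non-orientable surfaces with k crosscaps.
-36 = 2 - k
k = 2 - (-36) = 38

38


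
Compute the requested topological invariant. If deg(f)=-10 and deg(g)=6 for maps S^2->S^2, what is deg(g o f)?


Degree is multiplicative under composition: deg(g o f) = deg(g) * deg(f).
= 6 * -10 = -60

-60


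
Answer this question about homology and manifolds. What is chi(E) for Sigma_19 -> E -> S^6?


chi(S^6) = 2 (n even), chi(Sigma_19) = 2 - 2*19 = -36.
chi(E) = 2 * (-36) = -72

-72


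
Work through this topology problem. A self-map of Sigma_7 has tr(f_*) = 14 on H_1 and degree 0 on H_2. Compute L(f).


L(f) = tr(f_0*) - tr(f_1*) + tr(f_2*).
= 1 - (14) + (0)
= -13

-13


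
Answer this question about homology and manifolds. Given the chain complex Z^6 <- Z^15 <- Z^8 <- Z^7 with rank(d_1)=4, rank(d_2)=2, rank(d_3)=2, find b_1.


rank H_k = rank(ker d_k) - rank(im d_{k+1}).
rank(ker d_1) = rank(C_1) - rank(d_1) = 15 - 4 = 11.
rank(im d_{1+1}) = 2.
rank H_1 = 11 - 2 = 9

9


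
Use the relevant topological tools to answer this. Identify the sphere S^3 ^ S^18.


S^m ^ S^n = S^{m+n}.
k = 3 + 18 = 21

21


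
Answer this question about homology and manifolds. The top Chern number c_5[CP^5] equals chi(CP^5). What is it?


For any closed oriented manifold, <e(TM),[M]> = chi(M).
chi(CP^5) = 5+1 = 6

6


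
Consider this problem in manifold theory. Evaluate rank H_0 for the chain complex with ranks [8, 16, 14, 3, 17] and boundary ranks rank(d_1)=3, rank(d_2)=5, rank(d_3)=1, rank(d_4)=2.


rank H_k = rank(ker d_k) - rank(im d_{k+1}).
rank(ker d_0) = rank(C_0) - rank(d_0) = 8 - 0 = 8.
rank(im d_{0+1}) = 3.
rank H_0 = 8 - 3 = 5

5


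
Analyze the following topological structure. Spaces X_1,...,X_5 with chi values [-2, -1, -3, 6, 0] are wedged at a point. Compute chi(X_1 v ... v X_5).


chi(A v B) = chi(A) + chi(B) - 1 (one point identified).
For 5 spaces: chi = (sum chi_i) - (5 - 1).
sum = 0; chi = 0 - 4 = -4

-4
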